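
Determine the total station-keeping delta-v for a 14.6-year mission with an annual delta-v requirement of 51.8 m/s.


dV = rate * years = 51.8 * 14.6
dV = 756.2800 m/s

756.2800 m/s


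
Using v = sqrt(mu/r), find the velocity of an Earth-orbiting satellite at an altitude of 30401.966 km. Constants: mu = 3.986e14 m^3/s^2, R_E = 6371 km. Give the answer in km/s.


r = R_E + alt = 6371.0 + 30401.966 = 36772.9660 km = 3.6772966e+07 m
v = sqrt(mu/r) = sqrt(3.986e14 / 3.6772966e+07) = 3292.3373 m/s = 3.2923 km/s

3.2923 km/s


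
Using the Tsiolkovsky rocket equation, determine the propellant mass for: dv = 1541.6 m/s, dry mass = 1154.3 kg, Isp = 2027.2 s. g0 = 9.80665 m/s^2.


ve = Isp * g0 = 2027.2 * 9.80665 = 19880.040880 m/s
mass ratio = exp(dv/ve) = exp(1541.6/19880.040880) = 1.08063098
m_prop = m_dry * (mr - 1) = 1154.3 * (1.08063098 - 1)
m_prop = 93.0723 kg

93.0723 kg


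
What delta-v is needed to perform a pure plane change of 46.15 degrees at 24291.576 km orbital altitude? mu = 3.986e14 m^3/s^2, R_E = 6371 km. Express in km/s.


r = 30662.5760 km = 3.0662576e+07 m
V = sqrt(mu/r) = 3605.4903 m/s
di = 46.15 deg = 0.8054694 rad
dV = 2*V*sin(di/2) = 2*3605.4903*sin(0.4027347)
dV = 2826.2409 m/s = 2.8262 km/s

2.8262 km/s


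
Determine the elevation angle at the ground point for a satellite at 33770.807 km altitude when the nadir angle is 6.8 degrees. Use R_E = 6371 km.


r = R_E + alt = 40141.8070 km
Law of sines in the satellite / Earth-center / ground-point triangle:
  sin(nadir)/R_E = sin(90 + el)/r  =>  cos(el) = (r/R_E)*sin(nadir)
cos(el) = (40141.8070 / 6371.0000) * sin(6.8 deg) = 0.7460288
el = arccos(0.7460288) = 41.7525 deg
(Earth-central angle = 90 - nadir - el = 41.4475 deg)

41.7525 degrees


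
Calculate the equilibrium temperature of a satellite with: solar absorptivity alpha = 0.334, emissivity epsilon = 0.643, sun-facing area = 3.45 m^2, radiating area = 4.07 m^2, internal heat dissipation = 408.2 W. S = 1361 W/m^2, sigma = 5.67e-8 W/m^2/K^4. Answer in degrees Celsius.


Numerator = alpha*S*A_sun + Q_int = 0.334*1361*3.45 + 408.2 = 1976.4803 W
Denominator = eps*sigma*A_rad = 0.643*5.67e-8*4.07 = 1.4838447e-07 W/K^4
T^4 = 1.3319995e+10 K^4
T = 339.7238 K = 66.5738 C

66.5738 degrees Celsius


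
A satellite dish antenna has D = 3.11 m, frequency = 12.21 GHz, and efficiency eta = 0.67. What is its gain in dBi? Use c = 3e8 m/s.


lambda = c/f = 3e8 / 1.221e+10 = 0.02457002 m
G = eta*(pi*D/lambda)^2 = 0.67*(pi*3.11/0.02457002)^2
G = 105945.8976 (linear)
G = 10*log10(105945.8976) = 50.2508 dBi

50.2508 dBi


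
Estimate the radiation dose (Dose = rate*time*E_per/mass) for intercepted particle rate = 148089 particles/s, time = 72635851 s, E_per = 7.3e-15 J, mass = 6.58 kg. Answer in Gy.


Total energy deposited = rate * time * E_per
  = 148089 * 72635851 * 7.3e-15 = 0.07852296 J
Dose = E_total / mass = 0.07852296 / 6.58
Dose = 0.01193358 Gy

0.0119 Gy


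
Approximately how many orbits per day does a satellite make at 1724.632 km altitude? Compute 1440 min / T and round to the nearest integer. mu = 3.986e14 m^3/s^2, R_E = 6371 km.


r = 8.095632e+06 m
T = 2*pi*sqrt(r^3/mu) = 7249.1545 s = 120.8192 min
revs/day = 1440 / 120.8192 = 11.9186
Rounded: 12 revolutions per day

12 revolutions per day


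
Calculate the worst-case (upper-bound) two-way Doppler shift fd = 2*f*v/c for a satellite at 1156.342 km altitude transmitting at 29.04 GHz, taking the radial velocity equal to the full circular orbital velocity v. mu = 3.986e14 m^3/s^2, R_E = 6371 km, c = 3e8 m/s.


r = 7.527342e+06 m
v = sqrt(mu/r) = 7276.9237 m/s (worst-case radial velocity)
f = 29.04 GHz = 2.904e+10 Hz
fd = 2*f*v/c = 2*2.904e+10*7276.9237/3.0e+08
fd = 1.4088124e+06 Hz

1.4088e+06 Hz


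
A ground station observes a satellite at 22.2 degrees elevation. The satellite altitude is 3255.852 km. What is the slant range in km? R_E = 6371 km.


h = 3255.852 km, el = 22.2 deg
d = -R_E*sin(el) + sqrt((R_E*sin(el))^2 + 2*R_E*h + h^2)
d = -6371.0000*sin(0.3874631) + sqrt((6371.0000*0.3778408)^2 + 2*6371.0000*3255.852 + 3255.852^2)
d = 5200.7566 km

5200.7566 km


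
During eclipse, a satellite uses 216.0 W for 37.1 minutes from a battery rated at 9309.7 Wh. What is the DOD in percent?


E_used = P * t / 60 = 216.0 * 37.1 / 60 = 133.5600 Wh
DOD = E_used / E_total * 100 = 133.5600 / 9309.7 * 100
DOD = 1.4346 %

1.4346 %


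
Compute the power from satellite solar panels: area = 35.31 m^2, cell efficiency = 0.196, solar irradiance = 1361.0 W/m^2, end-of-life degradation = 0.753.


P = area * eta * S * degradation
P = 35.31 * 0.196 * 1361.0 * 0.753
P = 7092.6232 W

7092.6232 W


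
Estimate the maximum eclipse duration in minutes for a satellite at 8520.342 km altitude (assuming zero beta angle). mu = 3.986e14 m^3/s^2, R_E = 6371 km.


r = 14891.3420 km
T = 301.4121 min
Eclipse fraction = arcsin(R_E/r)/pi = arcsin(6371.0000/14891.3420)/pi
= arcsin(0.4278325)/pi = 0.1407227
Eclipse duration = 0.1407227 * 301.4121 = 42.4155 min

42.4155 minutes


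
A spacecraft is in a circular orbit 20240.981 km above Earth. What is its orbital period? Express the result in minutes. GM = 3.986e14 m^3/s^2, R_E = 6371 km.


r = 26611.9810 km = 2.6611981e+07 m
T = 2*pi*sqrt(r^3/mu) = 2*pi*sqrt(1.8846539e+22 / 3.986e14)
T = 43204.3055 s = 720.0718 min

720.0718 minutes


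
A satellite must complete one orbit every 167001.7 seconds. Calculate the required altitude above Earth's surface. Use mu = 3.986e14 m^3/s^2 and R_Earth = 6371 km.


T = 167001.7 s
r = (mu*T^2/(4*pi^2))^(1/3) = (3.986e14 * 167001.7^2 / (4*pi^2))^(1/3)
r = 6.5545032e+07 m = 65545.0321 km
alt = r - R_E = 65545.0321 - 6371 = 59174.0321 km

59174.0321 km


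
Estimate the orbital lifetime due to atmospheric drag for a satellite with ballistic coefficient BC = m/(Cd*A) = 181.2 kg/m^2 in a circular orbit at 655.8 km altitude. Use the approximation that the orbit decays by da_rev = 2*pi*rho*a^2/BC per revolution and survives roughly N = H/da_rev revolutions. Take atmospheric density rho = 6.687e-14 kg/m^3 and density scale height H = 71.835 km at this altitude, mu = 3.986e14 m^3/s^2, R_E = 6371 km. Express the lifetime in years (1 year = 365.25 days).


a = R_E + alt = 7026.8000 km = 7.0268e+06 m
da_rev = 2*pi*rho*a^2/BC = 2*pi*6.687e-14*(7.0268e+06)^2/181.2 = 0.114490166 m per revolution
N = H/da_rev = 71835.0000 m / 0.114490166 m = 627433.8030 revolutions
P = 2*pi*sqrt(a^3/mu) = 5862.0242 s
lifetime = N*P = 627433.8030 * 5862.0242 = 3.6780322e+09 s = 42569.8167 days
years = 42569.8167 / 365.25 = 116.5498 years

116.5498 years


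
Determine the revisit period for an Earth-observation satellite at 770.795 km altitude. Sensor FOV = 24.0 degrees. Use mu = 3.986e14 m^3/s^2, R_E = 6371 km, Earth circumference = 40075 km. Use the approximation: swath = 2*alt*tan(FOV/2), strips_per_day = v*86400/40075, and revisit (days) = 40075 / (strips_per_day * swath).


swath = 2*770.795*tan(0.2094395) = 327.6751 km
v = sqrt(mu/r) = 7470.7630 m/s = 7.4708 km/s
strips/day = v*86400/40075 = 7.4708*86400/40075 = 16.1066
coverage/day = strips * swath = 16.1066 * 327.6751 = 5277.7470 km
revisit = 40075 / 5277.7470 = 7.5932 days

7.5932 days


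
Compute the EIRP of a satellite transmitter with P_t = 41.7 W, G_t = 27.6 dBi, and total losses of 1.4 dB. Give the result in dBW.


Pt = 41.7 W = 16.2014 dBW
EIRP = Pt_dBW + Gt - losses = 16.2014 + 27.6 - 1.4 = 42.4014 dBW

42.4014 dBW


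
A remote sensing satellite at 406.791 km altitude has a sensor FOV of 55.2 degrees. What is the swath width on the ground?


FOV = 55.2 deg = 0.9634217 rad
swath = 2 * alt * tan(FOV/2) = 2 * 406.791 * tan(0.4817109)
swath = 2 * 406.791 * 0.5227874
swath = 425.3304 km

425.3304 km


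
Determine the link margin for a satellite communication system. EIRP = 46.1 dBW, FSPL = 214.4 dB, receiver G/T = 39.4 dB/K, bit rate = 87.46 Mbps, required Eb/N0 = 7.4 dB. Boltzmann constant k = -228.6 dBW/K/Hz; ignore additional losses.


C/N0 = EIRP - FSPL + G/T - k = 46.1 - 214.4 + 39.4 - (-228.6)
C/N0 = 99.7000 dB-Hz
R_b = 87.46 Mbps = 8.746e+07 bps -> 10*log10(R_b) = 79.4181 dB-Hz
Eb/N0 = C/N0 - 10*log10(R_b) = 99.7000 - 79.4181 = 20.2819 dB
Margin = Eb/N0 - Eb/N0_req = 20.2819 - 7.4 = 12.8819 dB (link closes)

12.8819 dB


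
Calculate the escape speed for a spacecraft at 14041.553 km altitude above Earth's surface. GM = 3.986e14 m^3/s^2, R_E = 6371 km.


r = 6371.0 + 14041.553 = 20412.5530 km = 2.0412553e+07 m
v_esc = sqrt(2*mu/r) = sqrt(2*3.986e14 / 2.0412553e+07)
v_esc = 6249.3519 m/s = 6.2494 km/s

6.2494 km/s


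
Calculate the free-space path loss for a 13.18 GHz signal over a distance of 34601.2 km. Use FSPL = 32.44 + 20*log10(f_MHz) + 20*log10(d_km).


f = 13.18 GHz = 13180.0000 MHz
d = 34601.2 km
FSPL = 32.44 + 20*log10(13180.0000) + 20*log10(34601.2)
FSPL = 32.44 + 82.3983 + 90.7818
FSPL = 205.6201 dB

205.6201 dB


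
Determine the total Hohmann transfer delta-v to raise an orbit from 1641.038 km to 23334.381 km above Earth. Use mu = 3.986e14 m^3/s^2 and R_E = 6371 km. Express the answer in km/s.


r1 = 8012.0380 km = 8.012038e+06 m
r2 = 29705.3810 km = 2.9705381e+07 m
dv1 = sqrt(mu/r1)*(sqrt(2*r2/(r1+r2)) - 1) = 1798.9752 m/s
dv2 = sqrt(mu/r2)*(1 - sqrt(2*r1/(r1+r2))) = 1275.4918 m/s
total dv = |dv1| + |dv2| = 1798.9752 + 1275.4918 = 3074.4671 m/s = 3.0745 km/s

3.0745 km/s


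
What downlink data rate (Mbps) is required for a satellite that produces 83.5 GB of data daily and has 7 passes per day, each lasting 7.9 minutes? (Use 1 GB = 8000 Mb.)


total contact time = 7 * 7.9 * 60 = 3318.0000 s
data = 83.5 GB = 668000.0000 Mb
rate = 668000.0000 / 3318.0000 = 201.3261 Mbps

201.3261 Mbps


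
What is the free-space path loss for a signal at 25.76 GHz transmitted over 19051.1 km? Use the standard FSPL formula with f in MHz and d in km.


f = 25.76 GHz = 25760.0000 MHz
d = 19051.1 km
FSPL = 32.44 + 20*log10(25760.0000) + 20*log10(19051.1)
FSPL = 32.44 + 88.2189 + 85.5984
FSPL = 206.2573 dB

206.2573 dB


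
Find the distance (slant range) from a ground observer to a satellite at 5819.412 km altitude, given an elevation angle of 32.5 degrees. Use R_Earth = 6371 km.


h = 5819.412 km, el = 32.5 deg
d = -R_E*sin(el) + sqrt((R_E*sin(el))^2 + 2*R_E*h + h^2)
d = -6371.0000*sin(0.567232) + sqrt((6371.0000*0.5372996)^2 + 2*6371.0000*5819.412 + 5819.412^2)
d = 7519.1840 km

7519.1840 km


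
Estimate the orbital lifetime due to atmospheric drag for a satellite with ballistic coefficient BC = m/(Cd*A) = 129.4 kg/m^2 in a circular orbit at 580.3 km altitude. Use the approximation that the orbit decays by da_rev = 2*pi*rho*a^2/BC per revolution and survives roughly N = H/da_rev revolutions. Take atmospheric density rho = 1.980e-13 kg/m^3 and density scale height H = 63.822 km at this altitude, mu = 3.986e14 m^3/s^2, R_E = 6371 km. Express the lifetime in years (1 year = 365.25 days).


a = R_E + alt = 6951.3000 km = 6.9513e+06 m
da_rev = 2*pi*rho*a^2/BC = 2*pi*1.980e-13*(6.9513e+06)^2/129.4 = 0.464561105 m per revolution
N = H/da_rev = 63822.0000 m / 0.464561105 m = 137381.2816 revolutions
P = 2*pi*sqrt(a^3/mu) = 5767.8010 s
lifetime = N*P = 137381.2816 * 5767.8010 = 7.923879e+08 s = 9171.1562 days
years = 9171.1562 / 365.25 = 25.1093 years

25.1093 years


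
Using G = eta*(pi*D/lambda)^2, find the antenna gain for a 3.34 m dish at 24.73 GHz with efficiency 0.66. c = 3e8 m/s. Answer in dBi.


lambda = c/f = 3e8 / 2.473e+10 = 0.01213101 m
G = eta*(pi*D/lambda)^2 = 0.66*(pi*3.34/0.01213101)^2
G = 493790.0538 (linear)
G = 10*log10(493790.0538) = 56.9354 dBi

56.9354 dBi


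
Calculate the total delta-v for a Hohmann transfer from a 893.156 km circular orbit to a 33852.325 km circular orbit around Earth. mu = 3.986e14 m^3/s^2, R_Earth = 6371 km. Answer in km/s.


r1 = 7264.1560 km = 7.264156e+06 m
r2 = 40223.3250 km = 4.0223325e+07 m
dv1 = sqrt(mu/r1)*(sqrt(2*r2/(r1+r2)) - 1) = 2233.8333 m/s
dv2 = sqrt(mu/r2)*(1 - sqrt(2*r1/(r1+r2))) = 1406.7673 m/s
total dv = |dv1| + |dv2| = 2233.8333 + 1406.7673 = 3640.6006 m/s = 3.6406 km/s

3.6406 km/s


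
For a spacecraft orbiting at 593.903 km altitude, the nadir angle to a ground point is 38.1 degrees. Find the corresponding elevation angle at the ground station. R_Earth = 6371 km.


r = R_E + alt = 6964.9030 km
Law of sines in the satellite / Earth-center / ground-point triangle:
  sin(nadir)/R_E = sin(90 + el)/r  =>  cos(el) = (r/R_E)*sin(nadir)
cos(el) = (6964.9030 / 6371.0000) * sin(38.1 deg) = 0.6745558
el = arccos(0.6745558) = 47.5803 deg
(Earth-central angle = 90 - nadir - el = 4.3197 deg)

47.5803 degrees


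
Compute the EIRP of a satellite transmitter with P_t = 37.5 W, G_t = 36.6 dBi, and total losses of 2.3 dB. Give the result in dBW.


Pt = 37.5 W = 15.7403 dBW
EIRP = Pt_dBW + Gt - losses = 15.7403 + 36.6 - 2.3 = 50.0403 dBW

50.0403 dBW


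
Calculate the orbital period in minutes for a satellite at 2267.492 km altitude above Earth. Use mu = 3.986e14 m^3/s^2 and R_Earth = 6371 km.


r = 8638.4920 km = 8.638492e+06 m
T = 2*pi*sqrt(r^3/mu) = 2*pi*sqrt(6.4463489e+20 / 3.986e14)
T = 7990.3927 s = 133.1732 min

133.1732 minutes


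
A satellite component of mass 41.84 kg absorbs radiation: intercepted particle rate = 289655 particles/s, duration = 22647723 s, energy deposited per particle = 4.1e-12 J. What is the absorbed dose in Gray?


Total energy deposited = rate * time * E_per
  = 289655 * 22647723 * 4.1e-12 = 26.8961 J
Dose = E_total / mass = 26.8961 / 41.84
Dose = 0.6428324 Gy

0.6428 Gy


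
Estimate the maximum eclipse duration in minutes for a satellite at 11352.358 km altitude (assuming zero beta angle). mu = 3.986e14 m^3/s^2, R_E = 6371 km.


r = 17723.3580 km
T = 391.3623 min
Eclipse fraction = arcsin(R_E/r)/pi = arcsin(6371.0000/17723.3580)/pi
= arcsin(0.3594691)/pi = 0.1170422
Eclipse duration = 0.1170422 * 391.3623 = 45.8059 min

45.8059 minutes


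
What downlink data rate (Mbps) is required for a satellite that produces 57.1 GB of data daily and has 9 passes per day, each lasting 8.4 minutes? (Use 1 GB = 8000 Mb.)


total contact time = 9 * 8.4 * 60 = 4536.0000 s
data = 57.1 GB = 456800.0000 Mb
rate = 456800.0000 / 4536.0000 = 100.7055 Mbps

100.7055 Mbps


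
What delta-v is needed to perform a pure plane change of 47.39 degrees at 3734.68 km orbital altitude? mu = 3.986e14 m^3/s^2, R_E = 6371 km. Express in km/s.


r = 10105.6800 km = 1.010568e+07 m
V = sqrt(mu/r) = 6280.3793 m/s
di = 47.39 deg = 0.8271115 rad
dV = 2*V*sin(di/2) = 2*6280.3793*sin(0.4135558)
dV = 5047.7653 m/s = 5.0478 km/s

5.0478 km/s


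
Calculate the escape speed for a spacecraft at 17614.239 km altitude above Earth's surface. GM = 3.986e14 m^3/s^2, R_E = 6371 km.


r = 6371.0 + 17614.239 = 23985.2390 km = 2.3985239e+07 m
v_esc = sqrt(2*mu/r) = sqrt(2*3.986e14 / 2.3985239e+07)
v_esc = 5765.1634 m/s = 5.7652 km/s

5.7652 km/s


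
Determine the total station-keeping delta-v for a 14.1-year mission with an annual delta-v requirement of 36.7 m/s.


dV = rate * years = 36.7 * 14.1
dV = 517.4700 m/s

517.4700 m/s


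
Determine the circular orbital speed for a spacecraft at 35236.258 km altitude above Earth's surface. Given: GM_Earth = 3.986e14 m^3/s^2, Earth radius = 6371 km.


r = R_E + alt = 6371.0 + 35236.258 = 41607.2580 km = 4.1607258e+07 m
v = sqrt(mu/r) = sqrt(3.986e14 / 4.1607258e+07) = 3095.1671 m/s = 3.0952 km/s

3.0952 km/s


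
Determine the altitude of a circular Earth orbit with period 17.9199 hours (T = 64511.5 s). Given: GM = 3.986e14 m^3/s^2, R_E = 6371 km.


T = 64511.5 s
r = (mu*T^2/(4*pi^2))^(1/3) = (3.986e14 * 64511.5^2 / (4*pi^2))^(1/3)
r = 3.4765671e+07 m = 34765.6707 km
alt = r - R_E = 34765.6707 - 6371 = 28394.6707 km

28394.6707 km


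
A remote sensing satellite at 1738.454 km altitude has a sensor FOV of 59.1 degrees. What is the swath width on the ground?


FOV = 59.1 deg = 1.0315 rad
swath = 2 * alt * tan(FOV/2) = 2 * 1738.454 * tan(0.5157448)
swath = 2 * 1738.454 * 0.5669254
swath = 1971.1473 km

1971.1473 km


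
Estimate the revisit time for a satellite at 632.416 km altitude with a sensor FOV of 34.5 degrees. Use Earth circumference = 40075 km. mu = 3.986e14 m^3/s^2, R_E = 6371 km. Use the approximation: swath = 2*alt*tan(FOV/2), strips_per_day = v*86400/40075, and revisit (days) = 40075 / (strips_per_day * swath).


swath = 2*632.416*tan(0.3010693) = 392.7408 km
v = sqrt(mu/r) = 7544.2085 m/s = 7.5442 km/s
strips/day = v*86400/40075 = 7.5442*86400/40075 = 16.2650
coverage/day = strips * swath = 16.2650 * 392.7408 = 6387.9262 km
revisit = 40075 / 6387.9262 = 6.2736 days

6.2736 days


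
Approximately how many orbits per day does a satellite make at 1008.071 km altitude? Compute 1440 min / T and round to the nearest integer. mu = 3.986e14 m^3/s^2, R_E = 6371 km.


r = 7.379071e+06 m
T = 2*pi*sqrt(r^3/mu) = 6308.3206 s = 105.1387 min
revs/day = 1440 / 105.1387 = 13.6962
Rounded: 14 revolutions per day

14 revolutions per day


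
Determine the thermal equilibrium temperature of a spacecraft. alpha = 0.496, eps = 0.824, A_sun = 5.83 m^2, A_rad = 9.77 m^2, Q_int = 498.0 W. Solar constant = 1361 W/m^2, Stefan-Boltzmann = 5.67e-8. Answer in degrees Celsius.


Numerator = alpha*S*A_sun + Q_int = 0.496*1361*5.83 + 498.0 = 4433.5765 W
Denominator = eps*sigma*A_rad = 0.824*5.67e-8*9.77 = 4.5646222e-07 W/K^4
T^4 = 9.7129101e+09 K^4
T = 313.9333 K = 40.7833 C

40.7833 degrees Celsius


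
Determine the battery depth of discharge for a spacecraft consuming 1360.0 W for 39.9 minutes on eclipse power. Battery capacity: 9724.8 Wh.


E_used = P * t / 60 = 1360.0 * 39.9 / 60 = 904.4000 Wh
DOD = E_used / E_total * 100 = 904.4000 / 9724.8 * 100
DOD = 9.2999 %

9.2999 %


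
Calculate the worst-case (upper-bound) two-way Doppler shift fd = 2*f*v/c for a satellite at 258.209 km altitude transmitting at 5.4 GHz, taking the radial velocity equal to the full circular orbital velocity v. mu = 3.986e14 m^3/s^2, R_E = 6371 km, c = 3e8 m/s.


r = 6.629209e+06 m
v = sqrt(mu/r) = 7754.2142 m/s (worst-case radial velocity)
f = 5.4 GHz = 5.4e+09 Hz
fd = 2*f*v/c = 2*5.4e+09*7754.2142/3.0e+08
fd = 279151.7098 Hz

279151.7098 Hz


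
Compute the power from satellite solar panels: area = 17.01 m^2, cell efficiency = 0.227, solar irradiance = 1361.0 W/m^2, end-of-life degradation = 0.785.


P = area * eta * S * degradation
P = 17.01 * 0.227 * 1361.0 * 0.785
P = 4125.3229 W

4125.3229 W


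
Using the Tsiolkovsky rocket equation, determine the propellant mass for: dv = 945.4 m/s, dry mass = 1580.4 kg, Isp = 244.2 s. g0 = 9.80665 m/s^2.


ve = Isp * g0 = 244.2 * 9.80665 = 2394.783930 m/s
mass ratio = exp(dv/ve) = exp(945.4/2394.783930) = 1.48404973
m_prop = m_dry * (mr - 1) = 1580.4 * (1.48404973 - 1)
m_prop = 764.9922 kg

764.9922 kg


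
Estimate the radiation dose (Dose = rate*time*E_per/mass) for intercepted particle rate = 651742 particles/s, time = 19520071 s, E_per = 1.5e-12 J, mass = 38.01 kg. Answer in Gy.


Total energy deposited = rate * time * E_per
  = 651742 * 19520071 * 1.5e-12 = 19.0831 J
Dose = E_total / mass = 19.0831 / 38.01
Dose = 0.5020541 Gy

0.5021 Gy


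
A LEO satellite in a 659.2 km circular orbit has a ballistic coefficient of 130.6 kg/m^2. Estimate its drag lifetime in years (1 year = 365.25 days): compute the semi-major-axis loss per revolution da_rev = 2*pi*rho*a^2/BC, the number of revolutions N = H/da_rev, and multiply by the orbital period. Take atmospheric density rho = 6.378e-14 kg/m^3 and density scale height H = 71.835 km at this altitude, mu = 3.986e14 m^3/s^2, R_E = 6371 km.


a = R_E + alt = 7030.2000 km = 7.0302e+06 m
da_rev = 2*pi*rho*a^2/BC = 2*pi*6.378e-14*(7.0302e+06)^2/130.6 = 0.151654942 m per revolution
N = H/da_rev = 71835.0000 m / 0.151654942 m = 473673.9806 revolutions
P = 2*pi*sqrt(a^3/mu) = 5866.2794 s
lifetime = N*P = 473673.9806 * 5866.2794 = 2.7787039e+09 s = 32160.9248 days
years = 32160.9248 / 365.25 = 88.0518 years

88.0518 years


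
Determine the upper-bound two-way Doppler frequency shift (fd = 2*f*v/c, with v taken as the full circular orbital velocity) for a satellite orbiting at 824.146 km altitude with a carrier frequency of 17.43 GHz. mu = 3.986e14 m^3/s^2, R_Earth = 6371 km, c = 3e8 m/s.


r = 7.195146e+06 m
v = sqrt(mu/r) = 7443.0141 m/s (worst-case radial velocity)
f = 17.43 GHz = 1.743e+10 Hz
fd = 2*f*v/c = 2*1.743e+10*7443.0141/3.0e+08
fd = 864878.2385 Hz

864878.2385 Hz


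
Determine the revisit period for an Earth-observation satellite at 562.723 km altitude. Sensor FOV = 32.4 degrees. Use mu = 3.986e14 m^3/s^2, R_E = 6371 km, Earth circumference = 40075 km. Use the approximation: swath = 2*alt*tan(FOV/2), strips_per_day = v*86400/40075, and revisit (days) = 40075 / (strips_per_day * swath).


swath = 2*562.723*tan(0.2827433) = 326.9723 km
v = sqrt(mu/r) = 7582.0283 m/s = 7.5820 km/s
strips/day = v*86400/40075 = 7.5820*86400/40075 = 16.3465
coverage/day = strips * swath = 16.3465 * 326.9723 = 5344.8628 km
revisit = 40075 / 5344.8628 = 7.4979 days

7.4979 days


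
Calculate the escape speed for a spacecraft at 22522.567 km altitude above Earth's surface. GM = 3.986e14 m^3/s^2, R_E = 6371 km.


r = 6371.0 + 22522.567 = 28893.5670 km = 2.8893567e+07 m
v_esc = sqrt(2*mu/r) = sqrt(2*3.986e14 / 2.8893567e+07)
v_esc = 5252.7057 m/s = 5.2527 km/s

5.2527 km/s


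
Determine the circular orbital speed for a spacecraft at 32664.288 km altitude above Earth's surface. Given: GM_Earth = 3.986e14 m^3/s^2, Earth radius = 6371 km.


r = R_E + alt = 6371.0 + 32664.288 = 39035.2880 km = 3.9035288e+07 m
v = sqrt(mu/r) = sqrt(3.986e14 / 3.9035288e+07) = 3195.5083 m/s = 3.1955 km/s

3.1955 km/s


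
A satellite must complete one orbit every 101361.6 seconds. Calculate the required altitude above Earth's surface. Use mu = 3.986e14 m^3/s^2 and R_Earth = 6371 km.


T = 101361.6 s
r = (mu*T^2/(4*pi^2))^(1/3) = (3.986e14 * 101361.6^2 / (4*pi^2))^(1/3)
r = 4.6986687e+07 m = 46986.6870 km
alt = r - R_E = 46986.6870 - 6371 = 40615.6870 km

40615.6870 km


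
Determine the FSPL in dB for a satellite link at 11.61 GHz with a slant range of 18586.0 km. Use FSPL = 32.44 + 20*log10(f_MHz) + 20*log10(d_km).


f = 11.61 GHz = 11610.0000 MHz
d = 18586.0 km
FSPL = 32.44 + 20*log10(11610.0000) + 20*log10(18586.0)
FSPL = 32.44 + 81.2966 + 85.3837
FSPL = 199.1204 dB

199.1204 dB


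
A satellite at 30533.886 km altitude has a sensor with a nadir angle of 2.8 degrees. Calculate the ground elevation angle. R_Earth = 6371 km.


r = R_E + alt = 36904.8860 km
Law of sines in the satellite / Earth-center / ground-point triangle:
  sin(nadir)/R_E = sin(90 + el)/r  =>  cos(el) = (r/R_E)*sin(nadir)
cos(el) = (36904.8860 / 6371.0000) * sin(2.8 deg) = 0.282969
el = arccos(0.282969) = 73.5625 deg
(Earth-central angle = 90 - nadir - el = 13.6375 deg)

73.5625 degrees


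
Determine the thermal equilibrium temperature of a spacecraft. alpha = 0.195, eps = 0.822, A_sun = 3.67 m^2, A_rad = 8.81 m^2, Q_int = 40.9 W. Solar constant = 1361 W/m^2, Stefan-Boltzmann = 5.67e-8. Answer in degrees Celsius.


Numerator = alpha*S*A_sun + Q_int = 0.195*1361*3.67 + 40.9 = 1014.8996 W
Denominator = eps*sigma*A_rad = 0.822*5.67e-8*8.81 = 4.1061119e-07 W/K^4
T^4 = 2.4716804e+09 K^4
T = 222.9708 K = -50.1792 C

-50.1792 degrees Celsius


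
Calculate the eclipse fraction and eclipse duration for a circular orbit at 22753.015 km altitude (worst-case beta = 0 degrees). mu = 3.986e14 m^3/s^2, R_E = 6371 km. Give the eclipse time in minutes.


r = 29124.0150 km
T = 824.3978 min
Eclipse fraction = arcsin(R_E/r)/pi = arcsin(6371.0000/29124.0150)/pi
= arcsin(0.2187542)/pi = 0.07019928
Eclipse duration = 0.07019928 * 824.3978 = 57.8721 min

57.8721 minutes


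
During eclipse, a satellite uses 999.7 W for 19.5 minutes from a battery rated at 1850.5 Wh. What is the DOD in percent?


E_used = P * t / 60 = 999.7 * 19.5 / 60 = 324.9025 Wh
DOD = E_used / E_total * 100 = 324.9025 / 1850.5 * 100
DOD = 17.5576 %

17.5576 %


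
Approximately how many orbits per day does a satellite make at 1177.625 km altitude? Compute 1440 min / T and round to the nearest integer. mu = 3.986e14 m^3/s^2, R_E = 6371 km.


r = 7.548625e+06 m
T = 2*pi*sqrt(r^3/mu) = 6526.9908 s = 108.7832 min
revs/day = 1440 / 108.7832 = 13.2373
Rounded: 13 revolutions per day

13 revolutions per day


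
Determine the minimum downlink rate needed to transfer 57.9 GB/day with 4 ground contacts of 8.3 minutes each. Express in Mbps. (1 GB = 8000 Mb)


total contact time = 4 * 8.3 * 60 = 1992.0000 s
data = 57.9 GB = 463200.0000 Mb
rate = 463200.0000 / 1992.0000 = 232.5301 Mbps

232.5301 Mbps


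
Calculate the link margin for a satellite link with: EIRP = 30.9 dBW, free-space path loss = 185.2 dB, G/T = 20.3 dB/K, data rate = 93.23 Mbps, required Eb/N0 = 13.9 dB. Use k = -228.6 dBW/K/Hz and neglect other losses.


C/N0 = EIRP - FSPL + G/T - k = 30.9 - 185.2 + 20.3 - (-228.6)
C/N0 = 94.6000 dB-Hz
R_b = 93.23 Mbps = 9.323e+07 bps -> 10*log10(R_b) = 79.6956 dB-Hz
Eb/N0 = C/N0 - 10*log10(R_b) = 94.6000 - 79.6956 = 14.9044 dB
Margin = Eb/N0 - Eb/N0_req = 14.9044 - 13.9 = 1.0044 dB (link closes)

1.0044 dB


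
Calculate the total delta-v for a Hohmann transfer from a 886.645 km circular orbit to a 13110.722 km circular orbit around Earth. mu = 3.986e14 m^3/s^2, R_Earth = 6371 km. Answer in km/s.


r1 = 7257.6450 km = 7.257645e+06 m
r2 = 19481.7220 km = 1.9481722e+07 m
dv1 = sqrt(mu/r1)*(sqrt(2*r2/(r1+r2)) - 1) = 1534.9999 m/s
dv2 = sqrt(mu/r2)*(1 - sqrt(2*r1/(r1+r2))) = 1190.6260 m/s
total dv = |dv1| + |dv2| = 1534.9999 + 1190.6260 = 2725.6258 m/s = 2.7256 km/s

2.7256 km/s


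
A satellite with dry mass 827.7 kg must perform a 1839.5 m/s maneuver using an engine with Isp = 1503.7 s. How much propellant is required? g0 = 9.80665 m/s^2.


ve = Isp * g0 = 1503.7 * 9.80665 = 14746.259605 m/s
mass ratio = exp(dv/ve) = exp(1839.5/14746.259605) = 1.13285784
m_prop = m_dry * (mr - 1) = 827.7 * (1.13285784 - 1)
m_prop = 109.9664 kg

109.9664 kg


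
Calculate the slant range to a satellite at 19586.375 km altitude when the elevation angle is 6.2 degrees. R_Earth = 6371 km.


h = 19586.375 km, el = 6.2 deg
d = -R_E*sin(el) + sqrt((R_E*sin(el))^2 + 2*R_E*h + h^2)
d = -6371.0000*sin(0.1082104) + sqrt((6371.0000*0.1079994)^2 + 2*6371.0000*19586.375 + 19586.375^2)
d = 24484.7212 km

24484.7212 km


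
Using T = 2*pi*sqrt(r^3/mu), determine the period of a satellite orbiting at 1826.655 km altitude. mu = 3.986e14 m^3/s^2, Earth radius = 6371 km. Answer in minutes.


r = 8197.6550 km = 8.197655e+06 m
T = 2*pi*sqrt(r^3/mu) = 2*pi*sqrt(5.508951e+20 / 3.986e14)
T = 7386.6186 s = 123.1103 min

123.1103 minutes


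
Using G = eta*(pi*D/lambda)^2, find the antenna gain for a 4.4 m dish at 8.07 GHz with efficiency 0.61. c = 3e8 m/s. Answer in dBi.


lambda = c/f = 3e8 / 8.07e+09 = 0.03717472 m
G = eta*(pi*D/lambda)^2 = 0.61*(pi*4.4/0.03717472)^2
G = 84341.1451 (linear)
G = 10*log10(84341.1451) = 49.2604 dBi

49.2604 dBi


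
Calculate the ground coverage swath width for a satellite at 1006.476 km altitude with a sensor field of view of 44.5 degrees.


FOV = 44.5 deg = 0.7766715 rad
swath = 2 * alt * tan(FOV/2) = 2 * 1006.476 * tan(0.3883358)
swath = 2 * 1006.476 * 0.4091108
swath = 823.5204 km

823.5204 km


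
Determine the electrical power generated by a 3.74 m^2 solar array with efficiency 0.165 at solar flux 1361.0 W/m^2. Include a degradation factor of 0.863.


P = area * eta * S * degradation
P = 3.74 * 0.165 * 1361.0 * 0.863
P = 724.8105 W

724.8105 W


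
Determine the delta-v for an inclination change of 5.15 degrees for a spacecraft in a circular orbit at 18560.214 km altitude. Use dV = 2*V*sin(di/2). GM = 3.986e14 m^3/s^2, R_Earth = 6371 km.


r = 24931.2140 km = 2.4931214e+07 m
V = sqrt(mu/r) = 3998.4985 m/s
di = 5.15 deg = 0.08988446 rad
dV = 2*V*sin(di/2) = 2*3998.4985*sin(0.04494223)
dV = 359.2819 m/s = 0.3592819 km/s

0.3593 km/s


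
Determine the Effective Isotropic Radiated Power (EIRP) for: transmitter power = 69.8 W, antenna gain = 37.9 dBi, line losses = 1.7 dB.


Pt = 69.8 W = 18.4386 dBW
EIRP = Pt_dBW + Gt - losses = 18.4386 + 37.9 - 1.7 = 54.6386 dBW

54.6386 dBW


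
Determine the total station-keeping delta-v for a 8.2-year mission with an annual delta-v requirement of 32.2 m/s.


dV = rate * years = 32.2 * 8.2
dV = 264.0400 m/s

264.0400 m/s


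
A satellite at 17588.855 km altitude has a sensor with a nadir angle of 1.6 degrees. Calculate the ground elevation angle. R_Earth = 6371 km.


r = R_E + alt = 23959.8550 km
Law of sines in the satellite / Earth-center / ground-point triangle:
  sin(nadir)/R_E = sin(90 + el)/r  =>  cos(el) = (r/R_E)*sin(nadir)
cos(el) = (23959.8550 / 6371.0000) * sin(1.6 deg) = 0.1050068
el = arccos(0.1050068) = 83.9724 deg
(Earth-central angle = 90 - nadir - el = 4.4276 deg)

83.9724 degrees


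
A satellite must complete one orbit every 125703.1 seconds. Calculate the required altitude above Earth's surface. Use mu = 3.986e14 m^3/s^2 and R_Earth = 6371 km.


T = 125703.1 s
r = (mu*T^2/(4*pi^2))^(1/3) = (3.986e14 * 125703.1^2 / (4*pi^2))^(1/3)
r = 5.4236274e+07 m = 54236.2738 km
alt = r - R_E = 54236.2738 - 6371 = 47865.2738 km

47865.2738 km


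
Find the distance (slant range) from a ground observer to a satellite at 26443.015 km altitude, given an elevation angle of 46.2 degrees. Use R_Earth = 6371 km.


h = 26443.015 km, el = 46.2 deg
d = -R_E*sin(el) + sqrt((R_E*sin(el))^2 + 2*R_E*h + h^2)
d = -6371.0000*sin(0.8063421) + sqrt((6371.0000*0.7217602)^2 + 2*6371.0000*26443.015 + 26443.015^2)
d = 27918.0402 km

27918.0402 km


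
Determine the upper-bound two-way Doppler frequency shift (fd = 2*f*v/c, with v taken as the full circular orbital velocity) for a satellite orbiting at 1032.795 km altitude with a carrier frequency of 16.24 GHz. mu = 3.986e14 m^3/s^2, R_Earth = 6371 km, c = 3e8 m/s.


r = 7.403795e+06 m
v = sqrt(mu/r) = 7337.3875 m/s (worst-case radial velocity)
f = 16.24 GHz = 1.624e+10 Hz
fd = 2*f*v/c = 2*1.624e+10*7337.3875/3.0e+08
fd = 794394.4849 Hz

794394.4849 Hz


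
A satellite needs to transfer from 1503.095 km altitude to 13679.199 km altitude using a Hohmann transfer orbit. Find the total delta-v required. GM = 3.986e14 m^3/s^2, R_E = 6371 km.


r1 = 7874.0950 km = 7.874095e+06 m
r2 = 20050.1990 km = 2.0050199e+07 m
dv1 = sqrt(mu/r1)*(sqrt(2*r2/(r1+r2)) - 1) = 1411.2302 m/s
dv2 = sqrt(mu/r2)*(1 - sqrt(2*r1/(r1+r2))) = 1110.3402 m/s
total dv = |dv1| + |dv2| = 1411.2302 + 1110.3402 = 2521.5704 m/s = 2.5216 km/s

2.5216 km/s


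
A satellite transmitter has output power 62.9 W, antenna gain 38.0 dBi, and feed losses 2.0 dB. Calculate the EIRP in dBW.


Pt = 62.9 W = 17.9865 dBW
EIRP = Pt_dBW + Gt - losses = 17.9865 + 38.0 - 2.0 = 53.9865 dBW

53.9865 dBW


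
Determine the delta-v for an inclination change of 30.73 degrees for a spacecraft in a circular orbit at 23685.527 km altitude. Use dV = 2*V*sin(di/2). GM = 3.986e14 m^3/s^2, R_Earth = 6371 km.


r = 30056.5270 km = 3.0056527e+07 m
V = sqrt(mu/r) = 3641.6588 m/s
di = 30.73 deg = 0.5363397 rad
dV = 2*V*sin(di/2) = 2*3641.6588*sin(0.2681698)
dV = 1929.8398 m/s = 1.9298 km/s

1.9298 km/s


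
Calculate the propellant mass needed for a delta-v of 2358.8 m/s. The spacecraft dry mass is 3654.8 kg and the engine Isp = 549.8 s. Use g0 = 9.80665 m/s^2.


ve = Isp * g0 = 549.8 * 9.80665 = 5391.696170 m/s
mass ratio = exp(dv/ve) = exp(2358.8/5391.696170) = 1.54881103
m_prop = m_dry * (mr - 1) = 3654.8 * (1.54881103 - 1)
m_prop = 2005.7946 kg

2005.7946 kg


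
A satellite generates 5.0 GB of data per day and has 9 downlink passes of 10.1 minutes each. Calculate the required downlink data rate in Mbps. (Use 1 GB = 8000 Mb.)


total contact time = 9 * 10.1 * 60 = 5454.0000 s
data = 5.0 GB = 40000.0000 Mb
rate = 40000.0000 / 5454.0000 = 7.3341 Mbps

7.3341 Mbps


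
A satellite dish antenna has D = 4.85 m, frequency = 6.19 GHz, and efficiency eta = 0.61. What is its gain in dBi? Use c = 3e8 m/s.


lambda = c/f = 3e8 / 6.19e+09 = 0.04846527 m
G = eta*(pi*D/lambda)^2 = 0.61*(pi*4.85/0.04846527)^2
G = 60290.9110 (linear)
G = 10*log10(60290.9110) = 47.8025 dBi

47.8025 dBi


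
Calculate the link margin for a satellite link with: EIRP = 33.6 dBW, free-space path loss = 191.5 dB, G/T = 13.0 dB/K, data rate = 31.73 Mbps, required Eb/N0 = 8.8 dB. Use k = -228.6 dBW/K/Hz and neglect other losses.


C/N0 = EIRP - FSPL + G/T - k = 33.6 - 191.5 + 13.0 - (-228.6)
C/N0 = 83.7000 dB-Hz
R_b = 31.73 Mbps = 3.173e+07 bps -> 10*log10(R_b) = 75.0147 dB-Hz
Eb/N0 = C/N0 - 10*log10(R_b) = 83.7000 - 75.0147 = 8.6853 dB
Margin = Eb/N0 - Eb/N0_req = 8.6853 - 8.8 = -0.1147007 dB (negative margin: link does not close)

-0.1147 dB


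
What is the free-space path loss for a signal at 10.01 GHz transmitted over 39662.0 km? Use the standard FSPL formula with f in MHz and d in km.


f = 10.01 GHz = 10010.0000 MHz
d = 39662.0 km
FSPL = 32.44 + 20*log10(10010.0000) + 20*log10(39662.0)
FSPL = 32.44 + 80.0087 + 91.9675
FSPL = 204.4162 dB

204.4162 dB


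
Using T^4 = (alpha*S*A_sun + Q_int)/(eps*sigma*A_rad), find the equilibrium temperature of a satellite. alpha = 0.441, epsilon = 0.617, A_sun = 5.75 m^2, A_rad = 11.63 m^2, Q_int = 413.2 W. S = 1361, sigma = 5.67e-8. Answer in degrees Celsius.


Numerator = alpha*S*A_sun + Q_int = 0.441*1361*5.75 + 413.2 = 3864.3557 W
Denominator = eps*sigma*A_rad = 0.617*5.67e-8*11.63 = 4.0686276e-07 W/K^4
T^4 = 9.4979343e+09 K^4
T = 312.1816 K = 39.0316 C

39.0316 degrees Celsius


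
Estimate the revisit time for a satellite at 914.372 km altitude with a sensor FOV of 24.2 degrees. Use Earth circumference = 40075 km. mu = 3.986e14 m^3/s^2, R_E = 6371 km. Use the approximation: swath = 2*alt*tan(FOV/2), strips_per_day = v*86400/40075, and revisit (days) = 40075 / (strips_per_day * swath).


swath = 2*914.372*tan(0.2111848) = 392.0487 km
v = sqrt(mu/r) = 7396.7813 m/s = 7.3968 km/s
strips/day = v*86400/40075 = 7.3968*86400/40075 = 15.9471
coverage/day = strips * swath = 15.9471 * 392.0487 = 6252.0589 km
revisit = 40075 / 6252.0589 = 6.4099 days

6.4099 days


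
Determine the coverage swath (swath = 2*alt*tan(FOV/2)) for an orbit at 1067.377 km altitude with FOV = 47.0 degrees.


FOV = 47.0 deg = 0.8203047 rad
swath = 2 * alt * tan(FOV/2) = 2 * 1067.377 * tan(0.4101524)
swath = 2 * 1067.377 * 0.4348124
swath = 928.2175 km

928.2175 km


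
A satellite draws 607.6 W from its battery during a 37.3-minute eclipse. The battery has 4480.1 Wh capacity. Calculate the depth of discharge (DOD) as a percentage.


E_used = P * t / 60 = 607.6 * 37.3 / 60 = 377.7247 Wh
DOD = E_used / E_total * 100 = 377.7247 / 4480.1 * 100
DOD = 8.4312 %

8.4312 %


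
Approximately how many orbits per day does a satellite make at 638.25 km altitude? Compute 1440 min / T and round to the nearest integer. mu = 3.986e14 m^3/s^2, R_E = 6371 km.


r = 7.00925e+06 m
T = 2*pi*sqrt(r^3/mu) = 5840.0766 s = 97.3346 min
revs/day = 1440 / 97.3346 = 14.7943
Rounded: 15 revolutions per day

15 revolutions per day


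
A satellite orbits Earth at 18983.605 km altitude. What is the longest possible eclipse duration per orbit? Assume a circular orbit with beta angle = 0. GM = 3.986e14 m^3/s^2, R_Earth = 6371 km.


r = 25354.6050 km
T = 669.6459 min
Eclipse fraction = arcsin(R_E/r)/pi = arcsin(6371.0000/25354.6050)/pi
= arcsin(0.2512759)/pi = 0.08085013
Eclipse duration = 0.08085013 * 669.6459 = 54.1410 min

54.1410 minutes


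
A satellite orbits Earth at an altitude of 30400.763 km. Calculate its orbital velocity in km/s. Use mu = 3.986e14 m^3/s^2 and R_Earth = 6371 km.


r = R_E + alt = 6371.0 + 30400.763 = 36771.7630 km = 3.6771763e+07 m
v = sqrt(mu/r) = sqrt(3.986e14 / 3.6771763e+07) = 3292.3911 m/s = 3.2924 km/s

3.2924 km/s


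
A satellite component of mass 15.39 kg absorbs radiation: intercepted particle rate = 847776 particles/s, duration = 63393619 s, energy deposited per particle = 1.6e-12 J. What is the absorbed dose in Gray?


Total energy deposited = rate * time * E_per
  = 847776 * 63393619 * 1.6e-12 = 85.9897 J
Dose = E_total / mass = 85.9897 / 15.39
Dose = 5.5874 Gy

5.5874 Gy


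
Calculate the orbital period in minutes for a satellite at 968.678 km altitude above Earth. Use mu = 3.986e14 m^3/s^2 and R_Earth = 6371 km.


r = 7339.6780 km = 7.339678e+06 m
T = 2*pi*sqrt(r^3/mu) = 2*pi*sqrt(3.9539486e+20 / 3.986e14)
T = 6257.8728 s = 104.2979 min

104.2979 minutes


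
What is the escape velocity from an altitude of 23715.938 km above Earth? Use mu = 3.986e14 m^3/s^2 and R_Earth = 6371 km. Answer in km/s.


r = 6371.0 + 23715.938 = 30086.9380 km = 3.0086938e+07 m
v_esc = sqrt(2*mu/r) = sqrt(2*3.986e14 / 3.0086938e+07)
v_esc = 5147.4798 m/s = 5.1475 km/s

5.1475 km/s


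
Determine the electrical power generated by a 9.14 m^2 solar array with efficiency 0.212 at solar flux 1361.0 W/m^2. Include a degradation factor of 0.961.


P = area * eta * S * degradation
P = 9.14 * 0.212 * 1361.0 * 0.961
P = 2534.3324 W

2534.3324 W


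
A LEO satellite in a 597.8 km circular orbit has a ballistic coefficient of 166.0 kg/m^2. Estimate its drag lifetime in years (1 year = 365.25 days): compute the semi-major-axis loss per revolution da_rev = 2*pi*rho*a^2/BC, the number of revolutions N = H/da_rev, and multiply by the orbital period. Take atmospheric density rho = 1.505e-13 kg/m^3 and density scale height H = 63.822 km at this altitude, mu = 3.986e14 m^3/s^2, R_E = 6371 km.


a = R_E + alt = 6968.8000 km = 6.9688e+06 m
da_rev = 2*pi*rho*a^2/BC = 2*pi*1.505e-13*(6.9688e+06)^2/166.0 = 0.276645928 m per revolution
N = H/da_rev = 63822.0000 m / 0.276645928 m = 230699.2209 revolutions
P = 2*pi*sqrt(a^3/mu) = 5789.5955 s
lifetime = N*P = 230699.2209 * 5789.5955 = 1.3356552e+09 s = 15458.9719 days
years = 15458.9719 / 365.25 = 42.3244 years

42.3244 years


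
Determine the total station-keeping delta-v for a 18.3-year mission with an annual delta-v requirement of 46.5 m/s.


dV = rate * years = 46.5 * 18.3
dV = 850.9500 m/s

850.9500 m/s


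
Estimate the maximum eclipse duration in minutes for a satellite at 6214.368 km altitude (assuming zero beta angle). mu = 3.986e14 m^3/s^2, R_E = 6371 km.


r = 12585.3680 km
T = 234.1849 min
Eclipse fraction = arcsin(R_E/r)/pi = arcsin(6371.0000/12585.3680)/pi
= arcsin(0.5062228)/pi = 0.1689587
Eclipse duration = 0.1689587 * 234.1849 = 39.5676 min

39.5676 minutes


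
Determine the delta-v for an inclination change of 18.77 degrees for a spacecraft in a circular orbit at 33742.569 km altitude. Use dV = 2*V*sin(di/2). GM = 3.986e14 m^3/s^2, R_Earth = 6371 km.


r = 40113.5690 km = 4.0113569e+07 m
V = sqrt(mu/r) = 3152.2670 m/s
di = 18.77 deg = 0.3275983 rad
dV = 2*V*sin(di/2) = 2*3152.2670*sin(0.1637992)
dV = 1028.0657 m/s = 1.0281 km/s

1.0281 km/s


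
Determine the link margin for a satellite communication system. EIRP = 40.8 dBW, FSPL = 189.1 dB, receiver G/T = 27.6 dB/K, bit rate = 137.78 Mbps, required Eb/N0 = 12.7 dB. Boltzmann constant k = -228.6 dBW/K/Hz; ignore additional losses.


C/N0 = EIRP - FSPL + G/T - k = 40.8 - 189.1 + 27.6 - (-228.6)
C/N0 = 107.9000 dB-Hz
R_b = 137.78 Mbps = 1.3778e+08 bps -> 10*log10(R_b) = 81.3919 dB-Hz
Eb/N0 = C/N0 - 10*log10(R_b) = 107.9000 - 81.3919 = 26.5081 dB
Margin = Eb/N0 - Eb/N0_req = 26.5081 - 12.7 = 13.8081 dB (link closes)

13.8081 dB


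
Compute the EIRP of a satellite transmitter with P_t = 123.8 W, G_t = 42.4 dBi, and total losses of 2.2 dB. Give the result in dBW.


Pt = 123.8 W = 20.9272 dBW
EIRP = Pt_dBW + Gt - losses = 20.9272 + 42.4 - 2.2 = 61.1272 dBW

61.1272 dBW


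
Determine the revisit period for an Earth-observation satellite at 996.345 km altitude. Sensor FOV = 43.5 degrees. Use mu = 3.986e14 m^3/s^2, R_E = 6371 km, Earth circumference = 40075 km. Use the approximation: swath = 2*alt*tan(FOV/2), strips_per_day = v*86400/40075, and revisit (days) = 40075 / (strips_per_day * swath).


swath = 2*996.345*tan(0.3796091) = 795.0027 km
v = sqrt(mu/r) = 7355.5160 m/s = 7.3555 km/s
strips/day = v*86400/40075 = 7.3555*86400/40075 = 15.8582
coverage/day = strips * swath = 15.8582 * 795.0027 = 12607.2962 km
revisit = 40075 / 12607.2962 = 3.1787 days

3.1787 days
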